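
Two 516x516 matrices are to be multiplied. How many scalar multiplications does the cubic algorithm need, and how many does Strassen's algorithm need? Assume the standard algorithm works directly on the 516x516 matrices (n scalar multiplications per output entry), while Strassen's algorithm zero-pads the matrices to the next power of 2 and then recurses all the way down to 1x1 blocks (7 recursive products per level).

Matrix multiplication for 516x516 matrices:

Strassen's algorithm requires power-of-2 dimensions. Pad 516x516 to 1024x1024 (next power of 2).

Standard algorithm: 516^3 = 137388096 multiplications
Strassen's algorithm: 7^(log2(1024)) = 7^10 = 282475249 multiplications
Difference: 137388096 - 282475249 = -145087153 (Strassen uses MORE here due to padding overhead — for small or just-over-power-of-2 n, padding can outweigh the per-level savings)

Standard: 137388096 multiplications (516^3). Strassen: 282475249 multiplications (7^10, after padding to 1024x1024). Strassen reduces 8 recursive multiplications to 7 at each level.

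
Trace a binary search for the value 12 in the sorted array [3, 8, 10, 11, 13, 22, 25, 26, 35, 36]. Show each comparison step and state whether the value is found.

Binary search for 12 in [3, 8, 10, 11, 13, 22, 25, 26, 35, 36]:

lo=0, hi=9, mid=4, arr[mid]=13 -> 13 > 12, search left half
lo=0, hi=3, mid=1, arr[mid]=8 -> 8 < 12, search right half
lo=2, hi=3, mid=2, arr[mid]=10 -> 10 < 12, search right half
lo=3, hi=3, mid=3, arr[mid]=11 -> 11 < 12, search right half
lo=4 > hi=3, target 12 not found

Binary search determines that 12 is not in the array after 4 comparisons. The search space was exhausted without finding the target.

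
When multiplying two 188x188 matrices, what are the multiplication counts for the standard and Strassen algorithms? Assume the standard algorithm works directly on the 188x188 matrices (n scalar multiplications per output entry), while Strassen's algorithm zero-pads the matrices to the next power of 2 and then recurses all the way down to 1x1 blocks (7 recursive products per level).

Matrix multiplication for 188x188 matrices:

Strassen's algorithm requires power-of-2 dimensions. Pad 188x188 to 256x256 (next power of 2).

Standard algorithm: 188^3 = 6644672 multiplications
Strassen's algorithm: 7^(log2(256)) = 7^8 = 5764801 multiplications
Savings: 6644672 - 5764801 = 879871 multiplications

Standard: 6644672 multiplications (188^3). Strassen: 5764801 multiplications (7^8, after padding to 256x256). Strassen reduces 8 recursive multiplications to 7 at each level.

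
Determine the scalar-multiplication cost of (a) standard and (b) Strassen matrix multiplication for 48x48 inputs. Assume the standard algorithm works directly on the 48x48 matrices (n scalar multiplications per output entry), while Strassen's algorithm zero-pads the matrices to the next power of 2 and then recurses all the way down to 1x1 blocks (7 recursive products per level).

Matrix multiplication for 48x48 matrices:

Strassen's algorithm requires power-of-2 dimensions. Pad 48x48 to 64x64 (next power of 2).

Standard algorithm: 48^3 = 110592 multiplications
Strassen's algorithm: 7^(log2(64)) = 7^6 = 117649 multiplications
Difference: 110592 - 117649 = -7057 (Strassen uses MORE here due to padding overhead — for small or just-over-power-of-2 n, padding can outweigh the per-level savings)

Standard: 110592 multiplications (48^3). Strassen: 117649 multiplications (7^6, after padding to 64x64). Strassen reduces 8 recursive multiplications to 7 at each level.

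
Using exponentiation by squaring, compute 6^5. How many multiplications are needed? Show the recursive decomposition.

Computing 6^5 by squaring (build up from 6^1; each line after the first costs one multiplication):

6^1 = 6
6^2 = (6^1)^2 = 6^2 = 36
6^4 = (6^2)^2 = 36^2 = 1296
6^5 = 6 * 6^4 = 6 * 1296 = 7776

Result: 7776
Multiplications needed: 3 (3 lines after 6^1)

6^5 = 7776. Using exponentiation by squaring, this requires 3 multiplications. The key idea: if the exponent is even, square the half-power; if odd, multiply by the base once.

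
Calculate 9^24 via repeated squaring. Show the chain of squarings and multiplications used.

Computing 9^24 by squaring (build up from 9^1; each line after the first costs one multiplication):

9^1 = 9
9^2 = (9^1)^2 = 9^2 = 81
9^3 = 9 * 9^2 = 9 * 81 = 729
9^6 = (9^3)^2 = 729^2 = 531441
9^12 = (9^6)^2 = 531441^2 = 282429536481
9^24 = (9^12)^2 = 282429536481^2 = 79766443076872509863361

Result: 79766443076872509863361
Multiplications needed: 5 (5 lines after 9^1)

9^24 = 79766443076872509863361. Using exponentiation by squaring, this requires 5 multiplications. The key idea: if the exponent is even, square the half-power; if odd, multiply by the base once.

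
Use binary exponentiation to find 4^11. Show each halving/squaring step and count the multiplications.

Computing 4^11 by squaring (build up from 4^1; each line after the first costs one multiplication):

4^1 = 4
4^2 = (4^1)^2 = 4^2 = 16
4^4 = (4^2)^2 = 16^2 = 256
4^5 = 4 * 4^4 = 4 * 256 = 1024
4^10 = (4^5)^2 = 1024^2 = 1048576
4^11 = 4 * 4^10 = 4 * 1048576 = 4194304

Result: 4194304
Multiplications needed: 5 (5 lines after 4^1)

4^11 = 4194304. Using exponentiation by squaring, this requires 5 multiplications. The key idea: if the exponent is even, square the half-power; if odd, multiply by the base once.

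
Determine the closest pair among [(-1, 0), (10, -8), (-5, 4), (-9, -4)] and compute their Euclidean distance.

Computing all pairwise distances among 4 points:

d((-1, 0), (10, -8)) = 13.6015
d((-1, 0), (-5, 4)) = 5.6569 <-- minimum
d((-1, 0), (-9, -4)) = 8.9443
d((10, -8), (-5, 4)) = 19.2094
d((10, -8), (-9, -4)) = 19.4165
d((-5, 4), (-9, -4)) = 8.9443

Closest pair: (-1, 0) and (-5, 4) with distance 5.6569

The closest pair is (-1, 0) and (-5, 4) with Euclidean distance 5.6569. For 4 points, brute-force pairwise comparison is shown above. For large n, the divide-and-conquer algorithm (sort by x, recurse on halves, check the dividing strip) achieves O(n log n).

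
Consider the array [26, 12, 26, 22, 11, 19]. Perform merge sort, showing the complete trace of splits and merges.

Merge sort trace:

Split: [26, 12, 26, 22, 11, 19] -> [26, 12, 26] and [22, 11, 19]
  Split: [26, 12, 26] -> [26] and [12, 26]
    Split: [12, 26] -> [12] and [26]
    Merge: [12] + [26] -> [12, 26]
  Merge: [26] + [12, 26] -> [12, 26, 26]
  Split: [22, 11, 19] -> [22] and [11, 19]
    Split: [11, 19] -> [11] and [19]
    Merge: [11] + [19] -> [11, 19]
  Merge: [22] + [11, 19] -> [11, 19, 22]
Merge: [12, 26, 26] + [11, 19, 22] -> [11, 12, 19, 22, 26, 26]

Final sorted array: [11, 12, 19, 22, 26, 26]

The merge sort proceeds by recursively splitting the array and merging sorted halves.
After all merges, the sorted array is [11, 12, 19, 22, 26, 26].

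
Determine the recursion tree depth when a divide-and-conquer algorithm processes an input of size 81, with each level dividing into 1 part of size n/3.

For divide and conquer with division factor 3:

Problem sizes at each level:
Level 0: 81
Level 1: 27
Level 2: 9
Level 3: 3
Level 4: 1

The root is level 0 and the size-1 base case is level 4 (the tree spans levels 0 through 4, i.e. 5 levels counting the root), so the depth is the number of divisions: log_3(81) = 4

The recursion tree depth is log_3(81) = 4. At each level, the problem size is divided by 3, so it takes 4 divisions to reduce to a base case of size 1. The algorithm makes 1 recursive call at each level.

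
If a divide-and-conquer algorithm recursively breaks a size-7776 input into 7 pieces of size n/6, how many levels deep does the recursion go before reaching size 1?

For divide and conquer with division factor 6:

Problem sizes at each level:
Level 0: 7776
Level 1: 1296
Level 2: 216
Level 3: 36
Level 4: 6
Level 5: 1

The root is level 0 and the size-1 base case is level 5 (the tree spans levels 0 through 5, i.e. 6 levels counting the root), so the depth is the number of divisions: log_6(7776) = 5

The recursion tree depth is log_6(7776) = 5. At each level, the problem size is divided by 6, so it takes 5 divisions to reduce to a base case of size 1. The algorithm makes 7 recursive calls at each level.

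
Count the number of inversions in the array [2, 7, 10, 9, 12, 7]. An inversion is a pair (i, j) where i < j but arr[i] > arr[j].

Finding inversions in [2, 7, 10, 9, 12, 7]:

(2, 3): arr[2]=10 > arr[3]=9
(2, 5): arr[2]=10 > arr[5]=7
(3, 5): arr[3]=9 > arr[5]=7
(4, 5): arr[4]=12 > arr[5]=7

Total inversions: 4

The array has 4 inversion(s): (2,3), (2,5), (3,5), (4,5). Each pair (i,j) satisfies i < j and arr[i] > arr[j].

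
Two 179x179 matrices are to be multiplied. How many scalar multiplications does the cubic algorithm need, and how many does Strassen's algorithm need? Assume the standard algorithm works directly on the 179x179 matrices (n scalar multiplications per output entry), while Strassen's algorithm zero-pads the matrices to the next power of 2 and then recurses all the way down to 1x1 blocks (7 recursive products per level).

Matrix multiplication for 179x179 matrices:

Strassen's algorithm requires power-of-2 dimensions. Pad 179x179 to 256x256 (next power of 2).

Standard algorithm: 179^3 = 5735339 multiplications
Strassen's algorithm: 7^(log2(256)) = 7^8 = 5764801 multiplications
Difference: 5735339 - 5764801 = -29462 (Strassen uses MORE here due to padding overhead — for small or just-over-power-of-2 n, padding can outweigh the per-level savings)

Standard: 5735339 multiplications (179^3). Strassen: 5764801 multiplications (7^8, after padding to 256x256). Strassen reduces 8 recursive multiplications to 7 at each level.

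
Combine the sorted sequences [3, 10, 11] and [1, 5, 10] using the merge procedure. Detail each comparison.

Merging process:

Compare 3 vs 1: take 1 from right. Merged: [1]
Compare 3 vs 5: take 3 from left. Merged: [1, 3]
Compare 10 vs 5: take 5 from right. Merged: [1, 3, 5]
Compare 10 vs 10: take 10 from left. Merged: [1, 3, 5, 10]
Compare 11 vs 10: take 10 from right. Merged: [1, 3, 5, 10, 10]
Append remaining from left: [11]. Merged: [1, 3, 5, 10, 10, 11]

Final merged array: [1, 3, 5, 10, 10, 11]
Total comparisons: 5

The merged array is [1, 3, 5, 10, 10, 11], requiring 5 comparisons. The merge step runs in O(n) time where n is the total number of elements.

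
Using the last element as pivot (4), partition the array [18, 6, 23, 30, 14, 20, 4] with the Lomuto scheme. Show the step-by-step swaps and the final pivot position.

Lomuto partition with pivot = 4:

Initial array: [18, 6, 23, 30, 14, 20, 4]

arr[0]=18 > 4: no swap
arr[1]=6 > 4: no swap
arr[2]=23 > 4: no swap
arr[3]=30 > 4: no swap
arr[4]=14 > 4: no swap
arr[5]=20 > 4: no swap

Place pivot at position 0: [4, 6, 23, 30, 14, 20, 18]
Pivot position: 0

After partitioning with pivot 4, the array becomes [4, 6, 23, 30, 14, 20, 18]. The pivot is placed at index 0. All elements to the left of the pivot are <= 4, and all elements to the right are > 4.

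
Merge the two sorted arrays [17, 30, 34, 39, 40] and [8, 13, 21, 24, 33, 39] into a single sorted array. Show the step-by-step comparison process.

Merging process:

Compare 17 vs 8: take 8 from right. Merged: [8]
Compare 17 vs 13: take 13 from right. Merged: [8, 13]
Compare 17 vs 21: take 17 from left. Merged: [8, 13, 17]
Compare 30 vs 21: take 21 from right. Merged: [8, 13, 17, 21]
Compare 30 vs 24: take 24 from right. Merged: [8, 13, 17, 21, 24]
Compare 30 vs 33: take 30 from left. Merged: [8, 13, 17, 21, 24, 30]
Compare 34 vs 33: take 33 from right. Merged: [8, 13, 17, 21, 24, 30, 33]
Compare 34 vs 39: take 34 from left. Merged: [8, 13, 17, 21, 24, 30, 33, 34]
Compare 39 vs 39: take 39 from left. Merged: [8, 13, 17, 21, 24, 30, 33, 34, 39]
Compare 40 vs 39: take 39 from right. Merged: [8, 13, 17, 21, 24, 30, 33, 34, 39, 39]
Append remaining from left: [40]. Merged: [8, 13, 17, 21, 24, 30, 33, 34, 39, 39, 40]

Final merged array: [8, 13, 17, 21, 24, 30, 33, 34, 39, 39, 40]
Total comparisons: 10

The merged array is [8, 13, 17, 21, 24, 30, 33, 34, 39, 39, 40], requiring 10 comparisons. The merge step runs in O(n) time where n is the total number of elements.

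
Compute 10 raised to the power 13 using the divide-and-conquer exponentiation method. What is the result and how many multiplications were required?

Computing 10^13 by squaring (build up from 10^1; each line after the first costs one multiplication):

10^1 = 10
10^2 = (10^1)^2 = 10^2 = 100
10^3 = 10 * 10^2 = 10 * 100 = 1000
10^6 = (10^3)^2 = 1000^2 = 1000000
10^12 = (10^6)^2 = 1000000^2 = 1000000000000
10^13 = 10 * 10^12 = 10 * 1000000000000 = 10000000000000

Result: 10000000000000
Multiplications needed: 5 (5 lines after 10^1)

10^13 = 10000000000000. Using exponentiation by squaring, this requires 5 multiplications. The key idea: if the exponent is even, square the half-power; if odd, multiply by the base once.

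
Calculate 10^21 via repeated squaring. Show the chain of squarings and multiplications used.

Computing 10^21 by squaring (build up from 10^1; each line after the first costs one multiplication):

10^1 = 10
10^2 = (10^1)^2 = 10^2 = 100
10^4 = (10^2)^2 = 100^2 = 10000
10^5 = 10 * 10^4 = 10 * 10000 = 100000
10^10 = (10^5)^2 = 100000^2 = 10000000000
10^20 = (10^10)^2 = 10000000000^2 = 100000000000000000000
10^21 = 10 * 10^20 = 10 * 100000000000000000000 = 1000000000000000000000

Result: 1000000000000000000000
Multiplications needed: 6 (6 lines after 10^1)

10^21 = 1000000000000000000000. Using exponentiation by squaring, this requires 6 multiplications. The key idea: if the exponent is even, square the half-power; if odd, multiply by the base once.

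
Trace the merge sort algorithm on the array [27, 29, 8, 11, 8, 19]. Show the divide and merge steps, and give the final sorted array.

Merge sort trace:

Split: [27, 29, 8, 11, 8, 19] -> [27, 29, 8] and [11, 8, 19]
  Split: [27, 29, 8] -> [27] and [29, 8]
    Split: [29, 8] -> [29] and [8]
    Merge: [29] + [8] -> [8, 29]
  Merge: [27] + [8, 29] -> [8, 27, 29]
  Split: [11, 8, 19] -> [11] and [8, 19]
    Split: [8, 19] -> [8] and [19]
    Merge: [8] + [19] -> [8, 19]
  Merge: [11] + [8, 19] -> [8, 11, 19]
Merge: [8, 27, 29] + [8, 11, 19] -> [8, 8, 11, 19, 27, 29]

Final sorted array: [8, 8, 11, 19, 27, 29]

The merge sort proceeds by recursively splitting the array and merging sorted halves.
After all merges, the sorted array is [8, 8, 11, 19, 27, 29].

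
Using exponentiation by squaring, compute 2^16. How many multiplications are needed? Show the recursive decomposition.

Computing 2^16 by squaring (build up from 2^1; each line after the first costs one multiplication):

2^1 = 2
2^2 = (2^1)^2 = 2^2 = 4
2^4 = (2^2)^2 = 4^2 = 16
2^8 = (2^4)^2 = 16^2 = 256
2^16 = (2^8)^2 = 256^2 = 65536

Result: 65536
Multiplications needed: 4 (4 lines after 2^1)

2^16 = 65536. Using exponentiation by squaring, this requires 4 multiplications. The key idea: if the exponent is even, square the half-power; if odd, multiply by the base once.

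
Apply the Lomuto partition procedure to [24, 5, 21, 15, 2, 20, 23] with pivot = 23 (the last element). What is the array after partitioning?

Lomuto partition with pivot = 23:

Initial array: [24, 5, 21, 15, 2, 20, 23]

arr[0]=24 > 23: no swap
arr[1]=5 <= 23: swap with position 0, array becomes [5, 24, 21, 15, 2, 20, 23]
arr[2]=21 <= 23: swap with position 1, array becomes [5, 21, 24, 15, 2, 20, 23]
arr[3]=15 <= 23: swap with position 2, array becomes [5, 21, 15, 24, 2, 20, 23]
arr[4]=2 <= 23: swap with position 3, array becomes [5, 21, 15, 2, 24, 20, 23]
arr[5]=20 <= 23: swap with position 4, array becomes [5, 21, 15, 2, 20, 24, 23]

Place pivot at position 5: [5, 21, 15, 2, 20, 23, 24]
Pivot position: 5

After partitioning with pivot 23, the array becomes [5, 21, 15, 2, 20, 23, 24]. The pivot is placed at index 5. All elements to the left of the pivot are <= 23, and all elements to the right are > 23.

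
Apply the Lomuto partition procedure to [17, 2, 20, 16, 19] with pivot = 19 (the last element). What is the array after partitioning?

Lomuto partition with pivot = 19:

Initial array: [17, 2, 20, 16, 19]

arr[0]=17 <= 19: swap with position 0, array becomes [17, 2, 20, 16, 19]
arr[1]=2 <= 19: swap with position 1, array becomes [17, 2, 20, 16, 19]
arr[2]=20 > 19: no swap
arr[3]=16 <= 19: swap with position 2, array becomes [17, 2, 16, 20, 19]

Place pivot at position 3: [17, 2, 16, 19, 20]
Pivot position: 3

After partitioning with pivot 19, the array becomes [17, 2, 16, 19, 20]. The pivot is placed at index 3. All elements to the left of the pivot are <= 19, and all elements to the right are > 19.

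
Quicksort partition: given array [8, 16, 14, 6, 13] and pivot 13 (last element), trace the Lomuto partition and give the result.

Lomuto partition with pivot = 13:

Initial array: [8, 16, 14, 6, 13]

arr[0]=8 <= 13: swap with position 0, array becomes [8, 16, 14, 6, 13]
arr[1]=16 > 13: no swap
arr[2]=14 > 13: no swap
arr[3]=6 <= 13: swap with position 1, array becomes [8, 6, 14, 16, 13]

Place pivot at position 2: [8, 6, 13, 16, 14]
Pivot position: 2

After partitioning with pivot 13, the array becomes [8, 6, 13, 16, 14]. The pivot is placed at index 2. All elements to the left of the pivot are <= 13, and all elements to the right are > 13.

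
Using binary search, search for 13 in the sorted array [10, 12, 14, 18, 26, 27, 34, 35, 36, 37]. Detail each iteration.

Binary search for 13 in [10, 12, 14, 18, 26, 27, 34, 35, 36, 37]:

lo=0, hi=9, mid=4, arr[mid]=26 -> 26 > 13, search left half
lo=0, hi=3, mid=1, arr[mid]=12 -> 12 < 13, search right half
lo=2, hi=3, mid=2, arr[mid]=14 -> 14 > 13, search left half
lo=2 > hi=1, target 13 not found

Binary search determines that 13 is not in the array after 3 comparisons. The search space was exhausted without finding the target.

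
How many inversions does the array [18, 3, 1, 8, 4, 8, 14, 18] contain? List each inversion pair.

Finding inversions in [18, 3, 1, 8, 4, 8, 14, 18]:

(0, 1): arr[0]=18 > arr[1]=3
(0, 2): arr[0]=18 > arr[2]=1
(0, 3): arr[0]=18 > arr[3]=8
(0, 4): arr[0]=18 > arr[4]=4
(0, 5): arr[0]=18 > arr[5]=8
(0, 6): arr[0]=18 > arr[6]=14
(1, 2): arr[1]=3 > arr[2]=1
(3, 4): arr[3]=8 > arr[4]=4

Total inversions: 8

The array has 8 inversion(s): (0,1), (0,2), (0,3), (0,4), (0,5), (0,6), (1,2), (3,4). Each pair (i,j) satisfies i < j and arr[i] > arr[j].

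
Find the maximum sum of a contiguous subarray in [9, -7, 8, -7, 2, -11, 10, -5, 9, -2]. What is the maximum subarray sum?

Using Kadane's algorithm on [9, -7, 8, -7, 2, -11, 10, -5, 9, -2]:

Scanning through the array:
Position 1 (value -7): max_ending_here = 2, max_so_far = 9
Position 2 (value 8): max_ending_here = 10, max_so_far = 10
Position 3 (value -7): max_ending_here = 3, max_so_far = 10
Position 4 (value 2): max_ending_here = 5, max_so_far = 10
Position 5 (value -11): max_ending_here = -6, max_so_far = 10
Position 6 (value 10): max_ending_here = 10, max_so_far = 10
Position 7 (value -5): max_ending_here = 5, max_so_far = 10
Position 8 (value 9): max_ending_here = 14, max_so_far = 14
Position 9 (value -2): max_ending_here = 12, max_so_far = 14

Maximum subarray: [10, -5, 9]
Maximum sum: 14

The maximum subarray is [10, -5, 9] with sum 14. This subarray runs from index 6 to index 8.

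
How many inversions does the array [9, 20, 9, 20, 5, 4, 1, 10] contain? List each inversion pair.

Finding inversions in [9, 20, 9, 20, 5, 4, 1, 10]:

(0, 4): arr[0]=9 > arr[4]=5
(0, 5): arr[0]=9 > arr[5]=4
(0, 6): arr[0]=9 > arr[6]=1
(1, 2): arr[1]=20 > arr[2]=9
(1, 4): arr[1]=20 > arr[4]=5
(1, 5): arr[1]=20 > arr[5]=4
(1, 6): arr[1]=20 > arr[6]=1
(1, 7): arr[1]=20 > arr[7]=10
(2, 4): arr[2]=9 > arr[4]=5
(2, 5): arr[2]=9 > arr[5]=4
(2, 6): arr[2]=9 > arr[6]=1
(3, 4): arr[3]=20 > arr[4]=5
(3, 5): arr[3]=20 > arr[5]=4
(3, 6): arr[3]=20 > arr[6]=1
(3, 7): arr[3]=20 > arr[7]=10
(4, 5): arr[4]=5 > arr[5]=4
(4, 6): arr[4]=5 > arr[6]=1
(5, 6): arr[5]=4 > arr[6]=1

Total inversions: 18

The array has 18 inversion(s): (0,4), (0,5), (0,6), (1,2), (1,4), (1,5), (1,6), (1,7), (2,4), (2,5), (2,6), (3,4), (3,5), (3,6), (3,7), (4,5), (4,6), (5,6). Each pair (i,j) satisfies i < j and arr[i] > arr[j].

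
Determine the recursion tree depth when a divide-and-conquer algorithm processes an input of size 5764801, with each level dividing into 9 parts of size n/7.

For divide and conquer with division factor 7:

Problem sizes at each level:
Level 0: 5764801
Level 1: 823543
Level 2: 117649
Level 3: 16807
Level 4: 2401
Level 5: 343
Level 6: 49
Level 7: 7
Level 8: 1

The root is level 0 and the size-1 base case is level 8 (the tree spans levels 0 through 8, i.e. 9 levels counting the root), so the depth is the number of divisions: log_7(5764801) = 8

The recursion tree depth is log_7(5764801) = 8. At each level, the problem size is divided by 7, so it takes 8 divisions to reduce to a base case of size 1. The algorithm makes 9 recursive calls at each level.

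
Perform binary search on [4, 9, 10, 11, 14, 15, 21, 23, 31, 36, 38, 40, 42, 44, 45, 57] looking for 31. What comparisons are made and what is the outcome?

Binary search for 31 in [4, 9, 10, 11, 14, 15, 21, 23, 31, 36, 38, 40, 42, 44, 45, 57]:

lo=0, hi=15, mid=7, arr[mid]=23 -> 23 < 31, search right half
lo=8, hi=15, mid=11, arr[mid]=40 -> 40 > 31, search left half
lo=8, hi=10, mid=9, arr[mid]=36 -> 36 > 31, search left half
lo=8, hi=8, mid=8, arr[mid]=31 -> Found target at index 8!

Binary search finds 31 at index 8 after 4 comparisons. The search repeatedly halves the search space by comparing with the middle element.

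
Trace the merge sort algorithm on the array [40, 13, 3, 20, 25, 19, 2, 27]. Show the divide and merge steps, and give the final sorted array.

Merge sort trace:

Split: [40, 13, 3, 20, 25, 19, 2, 27] -> [40, 13, 3, 20] and [25, 19, 2, 27]
  Split: [40, 13, 3, 20] -> [40, 13] and [3, 20]
    Split: [40, 13] -> [40] and [13]
    Merge: [40] + [13] -> [13, 40]
    Split: [3, 20] -> [3] and [20]
    Merge: [3] + [20] -> [3, 20]
  Merge: [13, 40] + [3, 20] -> [3, 13, 20, 40]
  Split: [25, 19, 2, 27] -> [25, 19] and [2, 27]
    Split: [25, 19] -> [25] and [19]
    Merge: [25] + [19] -> [19, 25]
    Split: [2, 27] -> [2] and [27]
    Merge: [2] + [27] -> [2, 27]
  Merge: [19, 25] + [2, 27] -> [2, 19, 25, 27]
Merge: [3, 13, 20, 40] + [2, 19, 25, 27] -> [2, 3, 13, 19, 20, 25, 27, 40]

Final sorted array: [2, 3, 13, 19, 20, 25, 27, 40]

The merge sort proceeds by recursively splitting the array and merging sorted halves.
After all merges, the sorted array is [2, 3, 13, 19, 20, 25, 27, 40].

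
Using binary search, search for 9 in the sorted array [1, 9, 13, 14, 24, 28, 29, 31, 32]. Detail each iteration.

Binary search for 9 in [1, 9, 13, 14, 24, 28, 29, 31, 32]:

lo=0, hi=8, mid=4, arr[mid]=24 -> 24 > 9, search left half
lo=0, hi=3, mid=1, arr[mid]=9 -> Found target at index 1!

Binary search finds 9 at index 1 after 2 comparisons. The search repeatedly halves the search space by comparing with the middle element.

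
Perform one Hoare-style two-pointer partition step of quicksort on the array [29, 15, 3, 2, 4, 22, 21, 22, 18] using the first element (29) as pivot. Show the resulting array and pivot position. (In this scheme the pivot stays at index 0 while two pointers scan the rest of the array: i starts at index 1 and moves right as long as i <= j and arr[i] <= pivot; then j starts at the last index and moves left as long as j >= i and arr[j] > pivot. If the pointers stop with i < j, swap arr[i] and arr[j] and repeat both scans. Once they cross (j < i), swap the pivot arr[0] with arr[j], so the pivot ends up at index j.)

Hoare-style two-pointer partition with pivot = 29:

Initial array: [29, 15, 3, 2, 4, 22, 21, 22, 18]

Pointers start at i = 1, j = 8.
i ends at 9, j ends at 8: the pointers have crossed (j < i), so scanning stops.

Swap pivot arr[0] with arr[8] to place pivot at position 8: [18, 15, 3, 2, 4, 22, 21, 22, 29]
Pivot position: 8

After partitioning with pivot 29, the array becomes [18, 15, 3, 2, 4, 22, 21, 22, 29]. The pivot is placed at index 8. All elements to the left of the pivot are <= 29, and all elements to the right are > 29.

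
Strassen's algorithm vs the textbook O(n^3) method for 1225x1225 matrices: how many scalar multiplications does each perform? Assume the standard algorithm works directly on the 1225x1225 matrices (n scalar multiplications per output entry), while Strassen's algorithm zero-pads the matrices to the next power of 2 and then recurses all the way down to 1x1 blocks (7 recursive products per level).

Matrix multiplication for 1225x1225 matrices:

Strassen's algorithm requires power-of-2 dimensions. Pad 1225x1225 to 2048x2048 (next power of 2).

Standard algorithm: 1225^3 = 1838265625 multiplications
Strassen's algorithm: 7^(log2(2048)) = 7^11 = 1977326743 multiplications
Difference: 1838265625 - 1977326743 = -139061118 (Strassen uses MORE here due to padding overhead — for small or just-over-power-of-2 n, padding can outweigh the per-level savings)

Standard: 1838265625 multiplications (1225^3). Strassen: 1977326743 multiplications (7^11, after padding to 2048x2048). Strassen reduces 8 recursive multiplications to 7 at each level.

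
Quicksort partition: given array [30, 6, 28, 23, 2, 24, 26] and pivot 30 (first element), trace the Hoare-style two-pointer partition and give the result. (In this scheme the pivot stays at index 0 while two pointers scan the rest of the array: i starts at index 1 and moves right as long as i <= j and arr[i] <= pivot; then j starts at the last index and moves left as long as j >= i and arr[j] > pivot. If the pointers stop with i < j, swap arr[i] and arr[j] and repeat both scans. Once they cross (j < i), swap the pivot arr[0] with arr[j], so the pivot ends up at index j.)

Hoare-style two-pointer partition with pivot = 30:

Initial array: [30, 6, 28, 23, 2, 24, 26]

Pointers start at i = 1, j = 6.
i ends at 7, j ends at 6: the pointers have crossed (j < i), so scanning stops.

Swap pivot arr[0] with arr[6] to place pivot at position 6: [26, 6, 28, 23, 2, 24, 30]
Pivot position: 6

After partitioning with pivot 30, the array becomes [26, 6, 28, 23, 2, 24, 30]. The pivot is placed at index 6. All elements to the left of the pivot are <= 30, and all elements to the right are > 30.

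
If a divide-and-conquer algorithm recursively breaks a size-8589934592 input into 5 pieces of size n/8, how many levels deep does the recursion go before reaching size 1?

For divide and conquer with division factor 8:

Problem sizes at each level:
Level 0: 8589934592
Level 1: 1073741824
Level 2: 134217728
Level 3: 16777216
Level 4: 2097152
Level 5: 262144
Level 6: 32768
Level 7: 4096
Level 8: 512
Level 9: 64
Level 10: 8
Level 11: 1

The root is level 0 and the size-1 base case is level 11 (the tree spans levels 0 through 11, i.e. 12 levels counting the root), so the depth is the number of divisions: log_8(8589934592) = 11

The recursion tree depth is log_8(8589934592) = 11. At each level, the problem size is divided by 8, so it takes 11 divisions to reduce to a base case of size 1. The algorithm makes 5 recursive calls at each level.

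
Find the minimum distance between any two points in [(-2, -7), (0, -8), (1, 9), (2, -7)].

Computing all pairwise distances among 4 points:

d((-2, -7), (0, -8)) = 2.2361 <-- minimum
d((-2, -7), (1, 9)) = 16.2788
d((-2, -7), (2, -7)) = 4.0
d((0, -8), (1, 9)) = 17.0294
d((0, -8), (2, -7)) = 2.2361 <-- minimum
d((1, 9), (2, -7)) = 16.0312

Minimum distance: 2.2361 (tie among 2 pairs: (-2, -7) and (0, -8); (0, -8) and (2, -7))

The minimum Euclidean distance is 2.2361. There is a tie: 2 pairs achieve this minimum — (-2, -7) and (0, -8); (0, -8) and (2, -7). Any of these is a valid closest pair. For 4 points, brute-force pairwise comparison is shown above. For large n, the divide-and-conquer algorithm (sort by x, recurse on halves, check the dividing strip) achieves O(n log n).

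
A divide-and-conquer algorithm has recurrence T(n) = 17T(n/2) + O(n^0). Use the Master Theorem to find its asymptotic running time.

Master Theorem for T(n) = 17T(n/2) + O(n^0):

a = 17, b = 2, c = 0
log_b(a) = log_2(17) = 4.0875

Case 1: c = 0 < log_2(17) = 4.0875
T(n) = O(n^(log_2 17))

For T(n) = 17T(n/2) + O(n^0): log_2(17) = 4.0875. This is Case 1 of the Master Theorem (c < log_b(a), work dominated by leaves), giving O(n^(log_2 17)).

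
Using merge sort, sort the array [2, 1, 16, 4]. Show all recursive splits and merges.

Merge sort trace:

Split: [2, 1, 16, 4] -> [2, 1] and [16, 4]
  Split: [2, 1] -> [2] and [1]
  Merge: [2] + [1] -> [1, 2]
  Split: [16, 4] -> [16] and [4]
  Merge: [16] + [4] -> [4, 16]
Merge: [1, 2] + [4, 16] -> [1, 2, 4, 16]

Final sorted array: [1, 2, 4, 16]

The merge sort proceeds by recursively splitting the array and merging sorted halves.
After all merges, the sorted array is [1, 2, 4, 16].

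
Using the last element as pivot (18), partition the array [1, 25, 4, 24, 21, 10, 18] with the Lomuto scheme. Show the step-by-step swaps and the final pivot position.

Lomuto partition with pivot = 18:

Initial array: [1, 25, 4, 24, 21, 10, 18]

arr[0]=1 <= 18: swap with position 0, array becomes [1, 25, 4, 24, 21, 10, 18]
arr[1]=25 > 18: no swap
arr[2]=4 <= 18: swap with position 1, array becomes [1, 4, 25, 24, 21, 10, 18]
arr[3]=24 > 18: no swap
arr[4]=21 > 18: no swap
arr[5]=10 <= 18: swap with position 2, array becomes [1, 4, 10, 24, 21, 25, 18]

Place pivot at position 3: [1, 4, 10, 18, 21, 25, 24]
Pivot position: 3

After partitioning with pivot 18, the array becomes [1, 4, 10, 18, 21, 25, 24]. The pivot is placed at index 3. All elements to the left of the pivot are <= 18, and all elements to the right are > 18.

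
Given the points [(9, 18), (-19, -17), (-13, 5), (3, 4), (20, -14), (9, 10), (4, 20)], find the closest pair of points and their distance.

Computing all pairwise distances among 7 points:

d((9, 18), (-19, -17)) = 44.8219
d((9, 18), (-13, 5)) = 25.5539
d((9, 18), (3, 4)) = 15.2315
d((9, 18), (20, -14)) = 33.8378
d((9, 18), (9, 10)) = 8.0
d((9, 18), (4, 20)) = 5.3852 <-- minimum
d((-19, -17), (-13, 5)) = 22.8035
d((-19, -17), (3, 4)) = 30.4138
d((-19, -17), (20, -14)) = 39.1152
d((-19, -17), (9, 10)) = 38.8973
d((-19, -17), (4, 20)) = 43.566
d((-13, 5), (3, 4)) = 16.0312
d((-13, 5), (20, -14)) = 38.0789
d((-13, 5), (9, 10)) = 22.561
d((-13, 5), (4, 20)) = 22.6716
d((3, 4), (20, -14)) = 24.7588
d((3, 4), (9, 10)) = 8.4853
d((3, 4), (4, 20)) = 16.0312
d((20, -14), (9, 10)) = 26.4008
d((20, -14), (4, 20)) = 37.5766
d((9, 10), (4, 20)) = 11.1803

Closest pair: (9, 18) and (4, 20) with distance 5.3852

The closest pair is (9, 18) and (4, 20) with Euclidean distance 5.3852. For 7 points, brute-force pairwise comparison is shown above. For large n, the divide-and-conquer algorithm (sort by x, recurse on halves, check the dividing strip) achieves O(n log n).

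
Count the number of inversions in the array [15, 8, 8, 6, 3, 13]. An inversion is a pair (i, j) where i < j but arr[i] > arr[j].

Finding inversions in [15, 8, 8, 6, 3, 13]:

(0, 1): arr[0]=15 > arr[1]=8
(0, 2): arr[0]=15 > arr[2]=8
(0, 3): arr[0]=15 > arr[3]=6
(0, 4): arr[0]=15 > arr[4]=3
(0, 5): arr[0]=15 > arr[5]=13
(1, 3): arr[1]=8 > arr[3]=6
(1, 4): arr[1]=8 > arr[4]=3
(2, 3): arr[2]=8 > arr[3]=6
(2, 4): arr[2]=8 > arr[4]=3
(3, 4): arr[3]=6 > arr[4]=3

Total inversions: 10

The array has 10 inversion(s): (0,1), (0,2), (0,3), (0,4), (0,5), (1,3), (1,4), (2,3), (2,4), (3,4). Each pair (i,j) satisfies i < j and arr[i] > arr[j].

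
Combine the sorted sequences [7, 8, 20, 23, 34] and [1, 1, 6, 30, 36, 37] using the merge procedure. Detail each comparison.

Merging process:

Compare 7 vs 1: take 1 from right. Merged: [1]
Compare 7 vs 1: take 1 from right. Merged: [1, 1]
Compare 7 vs 6: take 6 from right. Merged: [1, 1, 6]
Compare 7 vs 30: take 7 from left. Merged: [1, 1, 6, 7]
Compare 8 vs 30: take 8 from left. Merged: [1, 1, 6, 7, 8]
Compare 20 vs 30: take 20 from left. Merged: [1, 1, 6, 7, 8, 20]
Compare 23 vs 30: take 23 from left. Merged: [1, 1, 6, 7, 8, 20, 23]
Compare 34 vs 30: take 30 from right. Merged: [1, 1, 6, 7, 8, 20, 23, 30]
Compare 34 vs 36: take 34 from left. Merged: [1, 1, 6, 7, 8, 20, 23, 30, 34]
Append remaining from right: [36, 37]. Merged: [1, 1, 6, 7, 8, 20, 23, 30, 34, 36, 37]

Final merged array: [1, 1, 6, 7, 8, 20, 23, 30, 34, 36, 37]
Total comparisons: 9

The merged array is [1, 1, 6, 7, 8, 20, 23, 30, 34, 36, 37], requiring 9 comparisons. The merge step runs in O(n) time where n is the total number of elements.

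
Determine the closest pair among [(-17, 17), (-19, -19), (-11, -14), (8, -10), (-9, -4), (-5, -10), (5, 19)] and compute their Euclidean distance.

Computing all pairwise distances among 7 points:

d((-17, 17), (-19, -19)) = 36.0555
d((-17, 17), (-11, -14)) = 31.5753
d((-17, 17), (8, -10)) = 36.7967
d((-17, 17), (-9, -4)) = 22.4722
d((-17, 17), (-5, -10)) = 29.5466
d((-17, 17), (5, 19)) = 22.0907
d((-19, -19), (-11, -14)) = 9.434
d((-19, -19), (8, -10)) = 28.4605
d((-19, -19), (-9, -4)) = 18.0278
d((-19, -19), (-5, -10)) = 16.6433
d((-19, -19), (5, 19)) = 44.9444
d((-11, -14), (8, -10)) = 19.4165
d((-11, -14), (-9, -4)) = 10.198
d((-11, -14), (-5, -10)) = 7.2111 <-- minimum
d((-11, -14), (5, 19)) = 36.6742
d((8, -10), (-9, -4)) = 18.0278
d((8, -10), (-5, -10)) = 13.0
d((8, -10), (5, 19)) = 29.1548
d((-9, -4), (-5, -10)) = 7.2111 <-- minimum
d((-9, -4), (5, 19)) = 26.9258
d((-5, -10), (5, 19)) = 30.6757

Minimum distance: 7.2111 (tie among 2 pairs: (-11, -14) and (-5, -10); (-9, -4) and (-5, -10))

The minimum Euclidean distance is 7.2111. There is a tie: 2 pairs achieve this minimum — (-11, -14) and (-5, -10); (-9, -4) and (-5, -10). Any of these is a valid closest pair. For 7 points, brute-force pairwise comparison is shown above. For large n, the divide-and-conquer algorithm (sort by x, recurse on halves, check the dividing strip) achieves O(n log n).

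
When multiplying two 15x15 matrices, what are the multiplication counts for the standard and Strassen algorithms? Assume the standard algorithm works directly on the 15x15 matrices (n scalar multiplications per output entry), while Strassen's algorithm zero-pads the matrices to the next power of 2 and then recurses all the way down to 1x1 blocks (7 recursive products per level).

Matrix multiplication for 15x15 matrices:

Strassen's algorithm requires power-of-2 dimensions. Pad 15x15 to 16x16 (next power of 2).

Standard algorithm: 15^3 = 3375 multiplications
Strassen's algorithm: 7^(log2(16)) = 7^4 = 2401 multiplications
Savings: 3375 - 2401 = 974 multiplications

Standard: 3375 multiplications (15^3). Strassen: 2401 multiplications (7^4, after padding to 16x16). Strassen reduces 8 recursive multiplications to 7 at each level.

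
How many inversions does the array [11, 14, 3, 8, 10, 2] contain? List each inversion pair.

Finding inversions in [11, 14, 3, 8, 10, 2]:

(0, 2): arr[0]=11 > arr[2]=3
(0, 3): arr[0]=11 > arr[3]=8
(0, 4): arr[0]=11 > arr[4]=10
(0, 5): arr[0]=11 > arr[5]=2
(1, 2): arr[1]=14 > arr[2]=3
(1, 3): arr[1]=14 > arr[3]=8
(1, 4): arr[1]=14 > arr[4]=10
(1, 5): arr[1]=14 > arr[5]=2
(2, 5): arr[2]=3 > arr[5]=2
(3, 5): arr[3]=8 > arr[5]=2
(4, 5): arr[4]=10 > arr[5]=2

Total inversions: 11

The array has 11 inversion(s): (0,2), (0,3), (0,4), (0,5), (1,2), (1,3), (1,4), (1,5), (2,5), (3,5), (4,5). Each pair (i,j) satisfies i < j and arr[i] > arr[j].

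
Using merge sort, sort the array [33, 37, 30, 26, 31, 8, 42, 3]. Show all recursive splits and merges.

Merge sort trace:

Split: [33, 37, 30, 26, 31, 8, 42, 3] -> [33, 37, 30, 26] and [31, 8, 42, 3]
  Split: [33, 37, 30, 26] -> [33, 37] and [30, 26]
    Split: [33, 37] -> [33] and [37]
    Merge: [33] + [37] -> [33, 37]
    Split: [30, 26] -> [30] and [26]
    Merge: [30] + [26] -> [26, 30]
  Merge: [33, 37] + [26, 30] -> [26, 30, 33, 37]
  Split: [31, 8, 42, 3] -> [31, 8] and [42, 3]
    Split: [31, 8] -> [31] and [8]
    Merge: [31] + [8] -> [8, 31]
    Split: [42, 3] -> [42] and [3]
    Merge: [42] + [3] -> [3, 42]
  Merge: [8, 31] + [3, 42] -> [3, 8, 31, 42]
Merge: [26, 30, 33, 37] + [3, 8, 31, 42] -> [3, 8, 26, 30, 31, 33, 37, 42]

Final sorted array: [3, 8, 26, 30, 31, 33, 37, 42]

The merge sort proceeds by recursively splitting the array and merging sorted halves.
After all merges, the sorted array is [3, 8, 26, 30, 31, 33, 37, 42].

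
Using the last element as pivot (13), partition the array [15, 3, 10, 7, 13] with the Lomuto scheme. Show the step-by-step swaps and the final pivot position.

Lomuto partition with pivot = 13:

Initial array: [15, 3, 10, 7, 13]

arr[0]=15 > 13: no swap
arr[1]=3 <= 13: swap with position 0, array becomes [3, 15, 10, 7, 13]
arr[2]=10 <= 13: swap with position 1, array becomes [3, 10, 15, 7, 13]
arr[3]=7 <= 13: swap with position 2, array becomes [3, 10, 7, 15, 13]

Place pivot at position 3: [3, 10, 7, 13, 15]
Pivot position: 3

After partitioning with pivot 13, the array becomes [3, 10, 7, 13, 15]. The pivot is placed at index 3. All elements to the left of the pivot are <= 13, and all elements to the right are > 13.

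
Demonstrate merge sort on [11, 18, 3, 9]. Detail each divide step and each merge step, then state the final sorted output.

Merge sort trace:

Split: [11, 18, 3, 9] -> [11, 18] and [3, 9]
  Split: [11, 18] -> [11] and [18]
  Merge: [11] + [18] -> [11, 18]
  Split: [3, 9] -> [3] and [9]
  Merge: [3] + [9] -> [3, 9]
Merge: [11, 18] + [3, 9] -> [3, 9, 11, 18]

Final sorted array: [3, 9, 11, 18]

The merge sort proceeds by recursively splitting the array and merging sorted halves.
After all merges, the sorted array is [3, 9, 11, 18].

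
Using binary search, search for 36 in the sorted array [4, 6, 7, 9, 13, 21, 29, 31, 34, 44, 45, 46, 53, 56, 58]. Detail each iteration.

Binary search for 36 in [4, 6, 7, 9, 13, 21, 29, 31, 34, 44, 45, 46, 53, 56, 58]:

lo=0, hi=14, mid=7, arr[mid]=31 -> 31 < 36, search right half
lo=8, hi=14, mid=11, arr[mid]=46 -> 46 > 36, search left half
lo=8, hi=10, mid=9, arr[mid]=44 -> 44 > 36, search left half
lo=8, hi=8, mid=8, arr[mid]=34 -> 34 < 36, search right half
lo=9 > hi=8, target 36 not found

Binary search determines that 36 is not in the array after 4 comparisons. The search space was exhausted without finding the target.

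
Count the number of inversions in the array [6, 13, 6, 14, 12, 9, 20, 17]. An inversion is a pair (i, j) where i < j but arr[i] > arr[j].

Finding inversions in [6, 13, 6, 14, 12, 9, 20, 17]:

(1, 2): arr[1]=13 > arr[2]=6
(1, 4): arr[1]=13 > arr[4]=12
(1, 5): arr[1]=13 > arr[5]=9
(3, 4): arr[3]=14 > arr[4]=12
(3, 5): arr[3]=14 > arr[5]=9
(4, 5): arr[4]=12 > arr[5]=9
(6, 7): arr[6]=20 > arr[7]=17

Total inversions: 7

The array has 7 inversion(s): (1,2), (1,4), (1,5), (3,4), (3,5), (4,5), (6,7). Each pair (i,j) satisfies i < j and arr[i] > arr[j].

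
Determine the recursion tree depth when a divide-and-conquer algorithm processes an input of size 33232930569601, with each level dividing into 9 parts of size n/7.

For divide and conquer with division factor 7:

Problem sizes at each level:
Level 0: 33232930569601
Level 1: 4747561509943
Level 2: 678223072849
Level 3: 96889010407
Level 4: 13841287201
Level 5: 1977326743
Level 6: 282475249
Level 7: 40353607
Level 8: 5764801
Level 9: 823543
Level 10: 117649
Level 11: 16807
Level 12: 2401
Level 13: 343
Level 14: 49
Level 15: 7
Level 16: 1

The root is level 0 and the size-1 base case is level 16 (the tree spans levels 0 through 16, i.e. 17 levels counting the root), so the depth is the number of divisions: log_7(33232930569601) = 16

The recursion tree depth is log_7(33232930569601) = 16. At each level, the problem size is divided by 7, so it takes 16 divisions to reduce to a base case of size 1. The algorithm makes 9 recursive calls at each level.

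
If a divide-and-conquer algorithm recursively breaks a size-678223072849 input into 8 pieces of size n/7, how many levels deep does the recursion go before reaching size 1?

For divide and conquer with division factor 7:

Problem sizes at each level:
Level 0: 678223072849
Level 1: 96889010407
Level 2: 13841287201
Level 3: 1977326743
Level 4: 282475249
Level 5: 40353607
Level 6: 5764801
Level 7: 823543
Level 8: 117649
Level 9: 16807
Level 10: 2401
Level 11: 343
Level 12: 49
Level 13: 7
Level 14: 1

The root is level 0 and the size-1 base case is level 14 (the tree spans levels 0 through 14, i.e. 15 levels counting the root), so the depth is the number of divisions: log_7(678223072849) = 14

The recursion tree depth is log_7(678223072849) = 14. At each level, the problem size is divided by 7, so it takes 14 divisions to reduce to a base case of size 1. The algorithm makes 8 recursive calls at each level.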